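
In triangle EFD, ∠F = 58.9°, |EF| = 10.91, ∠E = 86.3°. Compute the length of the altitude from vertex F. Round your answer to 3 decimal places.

The third angle is ∠D = 180° − ∠E − ∠F = 34.80°.
Law of sines: |FD| = |EF|·sin E/sin D ≈ 19.077.
Law of sines: |DE| = |EF|·sin F/sin D ≈ 16.369.
Area = ½·|EF|·|FD|·sin F ≈ 89.105.
The altitude from F has length 2·area/|DE| ≈ 10.887.

10.887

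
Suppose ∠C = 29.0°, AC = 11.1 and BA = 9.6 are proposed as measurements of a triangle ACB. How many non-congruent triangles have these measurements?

AC·sin C = 11.1·sin(29.0°) ≈ 5.381.
Since AC sin C < BA < AC (5.381 < 9.6 < 11.1), two triangles exist.

2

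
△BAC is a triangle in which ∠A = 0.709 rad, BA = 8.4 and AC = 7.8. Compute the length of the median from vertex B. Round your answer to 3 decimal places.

By the law of cosines, CB² = BA² + AC² − 2·BA·AC·cos A = 31.939, so CB ≈ 5.6515.
Median from B: ½√(2·CB² + 2·BA² − AC²) ≈ 6.0033.

6.003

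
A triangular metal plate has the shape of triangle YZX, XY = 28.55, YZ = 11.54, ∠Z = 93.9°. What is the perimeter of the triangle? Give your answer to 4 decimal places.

perimeter ≈ 65.4307

Law of sines: sin X = YZ·sin Z/XY ≈ 0.40327.
Since XY ≥ YZ, only the acute value applies: ∠X ≈ 23.78°.
Then ∠Y = 180° − ∠Z − ∠X ≈ 62.32°.
Law of sines gives ZX = XY·sin Y/sin Z ≈ 25.341.
Semiperimeter s = (25.341+28.55+11.54)/2 = 32.715.
Perimeter = 25.341 + 28.55 + 11.54 = 65.431.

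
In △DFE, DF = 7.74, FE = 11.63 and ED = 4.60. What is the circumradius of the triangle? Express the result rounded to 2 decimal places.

8.96

By the law of cosines, cos D = (ED² + DF² − FE²) / (2·ED·DF) ≈ -0.76100, so ∠D ≈ 139.55°.
Circumradius = FE/(2 sin D) ≈ 8.9634.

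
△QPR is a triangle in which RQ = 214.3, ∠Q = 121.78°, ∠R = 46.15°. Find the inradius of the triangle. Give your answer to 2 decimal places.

r ≈ 73.79

The third angle is ∠P = 180° − ∠R − ∠Q = 12.07°.
Law of sines: PR = RQ·sin Q/sin P ≈ 871.19.
Law of sines: QP = RQ·sin R/sin P ≈ 739.07.
Area = ½·RQ·PR·sin R ≈ 67318.
Semiperimeter s = (871.19+214.3+739.07)/2 = 912.28.
Inradius = area/s = 67318/912.28 ≈ 73.792.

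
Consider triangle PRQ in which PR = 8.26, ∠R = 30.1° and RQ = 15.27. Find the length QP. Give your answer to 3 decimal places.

By the law of cosines, QP² = PR² + RQ² − 2·PR·RQ·cos R = 83.157, so QP ≈ 9.119.

9.119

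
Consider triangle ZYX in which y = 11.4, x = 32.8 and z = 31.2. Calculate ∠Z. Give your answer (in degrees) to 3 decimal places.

By the law of cosines, cos Z = (y² + x² − z²) / (2·y·x) ≈ 0.31071, so ∠Z ≈ 71.90°.

∠Z ≈ 71.898°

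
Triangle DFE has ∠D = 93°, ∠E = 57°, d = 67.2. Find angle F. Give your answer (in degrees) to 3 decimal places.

The third angle is ∠F = 180° − ∠E − ∠D = 30.00°.

30.000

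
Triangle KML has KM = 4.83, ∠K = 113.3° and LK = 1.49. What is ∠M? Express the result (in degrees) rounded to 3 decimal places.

∠M ≈ 14.172°

By the law of cosines, ML² = LK² + KM² − 2·LK·KM·cos K = 31.242, so ML ≈ 5.5895.
Law of cosines again: cos M = (KM² + ML² − LK²)/(2·KM·ML) ≈ 0.96957, so ∠M ≈ 14.17°.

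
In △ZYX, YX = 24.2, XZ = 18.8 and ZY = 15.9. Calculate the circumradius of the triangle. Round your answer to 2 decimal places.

By the law of cosines, cos Z = (XZ² + ZY² − YX²) / (2·XZ·ZY) ≈ 0.03447, so ∠Z ≈ 88.02°.
Circumradius = YX/(2 sin Z) ≈ 12.107.

R ≈ 12.11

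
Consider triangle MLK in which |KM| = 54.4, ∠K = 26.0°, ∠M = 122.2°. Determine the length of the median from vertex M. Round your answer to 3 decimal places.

The third angle is ∠L = 180° − ∠K − ∠M = 31.80°.
Law of sines: |LK| = |KM|·sin M/sin L ≈ 87.356.
Law of sines: |ML| = |KM|·sin K/sin L ≈ 45.255.
Median from M: ½√(2·|KM|² + 2·|ML|² − |LK|²) ≈ 24.411.

m_M ≈ 24.411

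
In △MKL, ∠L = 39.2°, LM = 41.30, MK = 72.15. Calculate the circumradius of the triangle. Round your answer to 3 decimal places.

57.078

Law of sines: sin K = LM·sin L/MK ≈ 0.36179.
Since MK ≥ LM, only the acute value applies: ∠K ≈ 21.21°.
Then ∠M = 180° − ∠L − ∠K ≈ 119.59°.
Law of sines gives KL = MK·sin M/sin L ≈ 99.268.
Circumradius = MK/(2 sin L) ≈ 57.078.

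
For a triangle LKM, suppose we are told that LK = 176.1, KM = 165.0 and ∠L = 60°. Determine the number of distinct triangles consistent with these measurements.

LK·sin L = 176.1·sin(60°) ≈ 152.5.
Since LK sin L < KM < LK (152.5 < 165.0 < 176.1), two triangles exist.

2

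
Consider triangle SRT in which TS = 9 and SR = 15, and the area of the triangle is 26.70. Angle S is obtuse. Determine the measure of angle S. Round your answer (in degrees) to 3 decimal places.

From area = ½·TS·SR·sin S, we get sin S = 2·area/(TS·SR) ≈ 0.39556.
Taking the obtuse solution, ∠S ≈ 156.70°.

156.699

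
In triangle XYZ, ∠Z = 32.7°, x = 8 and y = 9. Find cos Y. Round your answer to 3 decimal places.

By the law of cosines, z² = x² + y² − 2·x·y·cos Z = 23.822, so z ≈ 4.8808.
Law of cosines again: cos Y = (z² + x² − y²)/(2·z·x) ≈ 0.08736, so ∠Y ≈ 84.99°.

cos Y ≈ 0.087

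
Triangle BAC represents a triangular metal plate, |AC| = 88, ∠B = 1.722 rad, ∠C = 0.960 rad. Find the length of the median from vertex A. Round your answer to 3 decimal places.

The third angle is ∠A = π − ∠C − ∠B = 0.460 rad.
Law of sines: |CB| = |AC|·sin A/sin B ≈ 39.486.
Law of sines: |BA| = |AC|·sin C/sin B ≈ 72.921.
Median from A: ½√(2·|BA|² + 2·|AC|² − |CB|²) ≈ 78.364.

m_A ≈ 78.364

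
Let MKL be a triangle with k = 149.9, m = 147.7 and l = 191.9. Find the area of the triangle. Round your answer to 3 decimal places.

area ≈ 10911.898

Semiperimeter s = (147.7 + 149.9 + 191.9)/2 = 244.75.
Heron's formula: area = √(244.75·97.05·94.85·52.85) ≈ 10912.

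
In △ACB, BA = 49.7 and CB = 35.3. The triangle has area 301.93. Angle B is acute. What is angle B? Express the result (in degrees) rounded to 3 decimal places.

20.133

From area = ½·CB·BA·sin B, we get sin B = 2·area/(CB·BA) ≈ 0.34420.
Taking the acute solution, ∠B ≈ 20.13°.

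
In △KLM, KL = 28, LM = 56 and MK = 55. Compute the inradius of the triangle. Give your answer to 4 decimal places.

Semiperimeter s = (56 + 55 + 28)/2 = 69.5.
Heron's formula: area = √(69.5·13.5·14.5·41.5) ≈ 751.39.
Inradius = area/s = 751.39/69.5 ≈ 10.811.

10.8114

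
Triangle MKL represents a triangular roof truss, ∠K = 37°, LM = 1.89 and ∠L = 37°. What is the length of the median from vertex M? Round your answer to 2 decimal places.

The third angle is ∠M = 180° − ∠K − ∠L = 106.00°.
Law of sines: KL = LM·sin M/sin K ≈ 3.0188.
Law of sines: MK = LM·sin L/sin K ≈ 1.89.
Median from M: ½√(2·LM² + 2·MK² − KL²) ≈ 1.1374.

1.14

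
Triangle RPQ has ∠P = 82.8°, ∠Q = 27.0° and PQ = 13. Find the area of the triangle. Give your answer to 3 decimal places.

area ≈ 40.451

The third angle is ∠R = 180° − ∠P − ∠Q = 70.20°.
Law of sines: QR = PQ·sin P/sin R ≈ 13.708.
Law of sines: RP = PQ·sin Q/sin R ≈ 6.2727.
Area = ½·PQ·QR·sin Q ≈ 40.451.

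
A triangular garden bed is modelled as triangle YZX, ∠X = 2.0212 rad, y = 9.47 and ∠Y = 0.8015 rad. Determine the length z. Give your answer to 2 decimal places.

The third angle is ∠Z = π − ∠X − ∠Y = 0.3189 rad.
Law of sines: z = y·sin Z/sin Y ≈ 4.1328.

4.13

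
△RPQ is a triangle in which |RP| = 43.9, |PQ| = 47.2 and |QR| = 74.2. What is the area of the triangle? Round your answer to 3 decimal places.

area ≈ 979.476

Semiperimeter s = (47.2 + 74.2 + 43.9)/2 = 82.65.
Heron's formula: area = √(82.65·35.45·8.45·38.75) ≈ 979.48.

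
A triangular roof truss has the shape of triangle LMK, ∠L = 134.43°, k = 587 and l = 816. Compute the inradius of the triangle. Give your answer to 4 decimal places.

71.6347

Law of sines: sin K = k·sin L/l ≈ 0.51370.
Since l ≥ k, only the acute value applies: ∠K ≈ 30.91°.
Then ∠M = 180° − ∠L − ∠K ≈ 14.66°.
Law of sines gives m = l·sin M/sin L ≈ 289.18.
Area = ½·l·k·sin M ≈ 60609.
Semiperimeter s = (816+289.18+587)/2 = 846.09.
Inradius = area/s = 60609/846.09 ≈ 71.635.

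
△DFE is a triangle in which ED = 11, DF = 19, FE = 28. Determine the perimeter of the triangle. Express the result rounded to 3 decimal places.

Perimeter = 28 + 11 + 19 = 58.

perimeter ≈ 58.000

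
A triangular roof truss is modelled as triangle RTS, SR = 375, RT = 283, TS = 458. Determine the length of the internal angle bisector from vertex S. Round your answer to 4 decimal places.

389.7775

By the law of cosines, cos S = (TS² + SR² − RT²) / (2·TS·SR) ≈ 0.78690, so ∠S ≈ 0.665 rad.
The bisector from S has length 2·TS·SR·cos(∠S/2)/(TS+SR) ≈ 389.78.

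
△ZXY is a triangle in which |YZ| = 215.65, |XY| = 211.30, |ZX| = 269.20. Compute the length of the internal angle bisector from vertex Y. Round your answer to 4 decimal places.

By the law of cosines, cos Y = (|XY|² + |YZ|² − |ZX|²) / (2·|XY|·|YZ|) ≈ 0.20502, so ∠Y ≈ 78.17°.
The bisector from Y has length 2·|XY|·|YZ|·cos(∠Y/2)/(|XY|+|YZ|) ≈ 165.69.

165.6851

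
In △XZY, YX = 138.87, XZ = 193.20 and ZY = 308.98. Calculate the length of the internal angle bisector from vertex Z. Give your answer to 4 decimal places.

By the law of cosines, cos Z = (XZ² + ZY² − YX²) / (2·XZ·ZY) ≈ 0.95075, so ∠Z ≈ 18.06°.
The bisector from Z has length 2·XZ·ZY·cos(∠Z/2)/(XZ+ZY) ≈ 234.8.

t_Z ≈ 234.7978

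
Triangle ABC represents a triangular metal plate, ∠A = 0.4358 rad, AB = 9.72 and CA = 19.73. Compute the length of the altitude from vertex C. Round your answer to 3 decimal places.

By the law of cosines, BC² = CA² + AB² − 2·CA·AB·cos A = 136.05, so BC ≈ 11.664.
Area = ½·CA·AB·sin A ≈ 40.478.
The altitude from C has length 2·area/AB ≈ 8.3287.

8.329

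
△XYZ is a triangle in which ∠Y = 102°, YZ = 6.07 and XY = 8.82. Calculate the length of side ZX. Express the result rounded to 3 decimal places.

11.700

By the law of cosines, ZX² = XY² + YZ² − 2·XY·YZ·cos Y = 136.9, so ZX ≈ 11.7.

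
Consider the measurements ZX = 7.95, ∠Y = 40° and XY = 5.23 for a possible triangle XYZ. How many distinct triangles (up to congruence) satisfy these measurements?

1

XY·sin Y = 5.23·sin(40°) ≈ 3.362.
Since ZX ≥ XY, exactly one triangle exists.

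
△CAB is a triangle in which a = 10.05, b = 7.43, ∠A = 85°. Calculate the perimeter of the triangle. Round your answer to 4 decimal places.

24.9259

Law of sines: sin B = b·sin A/a ≈ 0.73649.
Since a ≥ b, only the acute value applies: ∠B ≈ 47.43°.
Then ∠C = 180° − ∠A − ∠B ≈ 47.57°.
Law of sines gives c = a·sin C/sin A ≈ 7.4459.
Semiperimeter s = (7.4459+10.05+7.43)/2 = 12.463.
Perimeter = 7.4459 + 10.05 + 7.43 = 24.926.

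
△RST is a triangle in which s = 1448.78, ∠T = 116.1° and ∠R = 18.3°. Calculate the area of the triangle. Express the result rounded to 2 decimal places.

The third angle is ∠S = 180° − ∠T − ∠R = 45.60°.
Law of sines: r = s·sin R/sin S ≈ 636.7.
Law of sines: t = s·sin T/sin S ≈ 1821.
Area = ½·s·r·sin T ≈ 4.1419e+05.

414188.61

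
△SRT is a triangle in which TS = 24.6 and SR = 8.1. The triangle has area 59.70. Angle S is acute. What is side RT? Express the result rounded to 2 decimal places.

18.75

From area = ½·TS·SR·sin S, we get sin S = 2·area/(TS·SR) ≈ 0.59922.
Taking the acute solution, ∠S ≈ 36.81°.
Law of cosines then gives RT ≈ 18.754.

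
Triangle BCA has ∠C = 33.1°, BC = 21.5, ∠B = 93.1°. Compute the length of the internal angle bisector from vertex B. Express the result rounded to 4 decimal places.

t_B ≈ 11.9354

The third angle is ∠A = 180° − ∠B − ∠C = 53.80°.
Law of sines: CA = BC·sin B/sin A ≈ 26.604.
Law of sines: AB = BC·sin C/sin A ≈ 14.55.
The bisector from B has length 2·AB·BC·cos(∠B/2)/(AB+BC) ≈ 11.935.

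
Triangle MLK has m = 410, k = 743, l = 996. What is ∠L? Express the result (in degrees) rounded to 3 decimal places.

∠L ≈ 116.502°

By the law of cosines, cos L = (k² + m² − l²) / (2·k·m) ≈ -0.44622, so ∠L ≈ 116.50°.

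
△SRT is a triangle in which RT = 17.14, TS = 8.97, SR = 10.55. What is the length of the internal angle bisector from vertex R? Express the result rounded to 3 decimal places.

t_R ≈ 12.722

By the law of cosines, cos R = (SR² + RT² − TS²) / (2·SR·RT) ≈ 0.89760, so ∠R ≈ 26.16°.
The bisector from R has length 2·SR·RT·cos(∠R/2)/(SR+RT) ≈ 12.722.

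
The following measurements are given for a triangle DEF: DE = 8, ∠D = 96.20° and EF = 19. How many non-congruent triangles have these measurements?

DE·sin D = 8·sin(96.20°) ≈ 7.953.
Since ∠D is not acute, a triangle exists only if EF > DE; here EF > DE, so there is exactly one triangle.

1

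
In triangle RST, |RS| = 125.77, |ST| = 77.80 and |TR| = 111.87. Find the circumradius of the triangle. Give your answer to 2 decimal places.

By the law of cosines, cos R = (|TR|² + |RS|² − |ST|²) / (2·|TR|·|RS|) ≈ 0.79177, so ∠R ≈ 37.65°.
Circumradius = |ST|/(2 sin R) ≈ 63.685.

63.68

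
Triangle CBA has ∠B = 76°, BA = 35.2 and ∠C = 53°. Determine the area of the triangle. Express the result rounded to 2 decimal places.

The third angle is ∠A = 180° − ∠C − ∠B = 51.00°.
Law of sines: AC = BA·sin B/sin C ≈ 42.766.
Law of sines: CB = BA·sin A/sin C ≈ 34.253.
Area = ½·BA·AC·sin A ≈ 584.94.

584.94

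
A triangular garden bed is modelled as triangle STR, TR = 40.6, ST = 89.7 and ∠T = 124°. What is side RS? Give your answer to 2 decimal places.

117.33

By the law of cosines, RS² = ST² + TR² − 2·ST·TR·cos T = 13767, so RS ≈ 117.33.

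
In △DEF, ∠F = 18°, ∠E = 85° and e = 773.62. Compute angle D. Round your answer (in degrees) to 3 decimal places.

∠D ≈ 77.000°

The third angle is ∠D = 180° − ∠E − ∠F = 77.00°.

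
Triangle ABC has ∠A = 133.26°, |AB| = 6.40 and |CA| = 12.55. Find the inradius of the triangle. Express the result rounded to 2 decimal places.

r ≈ 1.60

By the law of cosines, |BC|² = |CA|² + |AB|² − 2·|CA|·|AB|·cos A = 308.55, so |BC| ≈ 17.566.
Area = ½·|CA|·|AB|·sin A ≈ 29.247.
Semiperimeter s = (17.566+12.55+6.4)/2 = 18.258.
Inradius = area/s = 29.247/18.258 ≈ 1.6019.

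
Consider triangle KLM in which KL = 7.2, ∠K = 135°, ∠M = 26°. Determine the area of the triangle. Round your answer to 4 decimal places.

The third angle is ∠L = 180° − ∠M − ∠K = 19.00°.
Law of sines: LM = KL·sin K/sin M ≈ 11.614.
Law of sines: MK = KL·sin L/sin M ≈ 5.3473.
Area = ½·KL·LM·sin L ≈ 13.612.

13.6119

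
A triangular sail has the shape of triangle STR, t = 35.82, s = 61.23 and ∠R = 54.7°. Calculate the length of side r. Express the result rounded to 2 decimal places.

49.97

By the law of cosines, r² = s² + t² − 2·s·t·cos R = 2497.4, so r ≈ 49.974.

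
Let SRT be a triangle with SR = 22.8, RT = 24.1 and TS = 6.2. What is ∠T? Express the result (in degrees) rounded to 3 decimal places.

∠T ≈ 70.570°

By the law of cosines, cos T = (RT² + TS² − SR²) / (2·RT·TS) ≈ 0.33265, so ∠T ≈ 70.57°.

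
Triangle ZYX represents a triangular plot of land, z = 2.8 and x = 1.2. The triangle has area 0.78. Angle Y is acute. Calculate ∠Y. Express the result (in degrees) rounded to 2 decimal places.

∠Y ≈ 27.66°

From area = ½·x·z·sin Y, we get sin Y = 2·area/(x·z) ≈ 0.46429.
Taking the acute solution, ∠Y ≈ 27.66°.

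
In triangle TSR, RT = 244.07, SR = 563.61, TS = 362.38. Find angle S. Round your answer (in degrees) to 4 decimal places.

17.5795

By the law of cosines, cos S = (TS² + SR² − RT²) / (2·TS·SR) ≈ 0.95330, so ∠S ≈ 17.58°.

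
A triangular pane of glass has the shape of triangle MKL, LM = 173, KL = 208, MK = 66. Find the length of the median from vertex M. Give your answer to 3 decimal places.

m_M ≈ 79.539

Median from M: ½√(2·LM² + 2·MK² − KL²) ≈ 79.539.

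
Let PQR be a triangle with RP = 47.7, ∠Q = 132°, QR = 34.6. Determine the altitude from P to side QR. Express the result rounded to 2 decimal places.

h_P ≈ 12.65

Law of sines: sin P = QR·sin Q/RP ≈ 0.53905.
Since RP ≥ QR, only the acute value applies: ∠P ≈ 32.62°.
Then ∠R = 180° − ∠Q − ∠P ≈ 15.38°.
Law of sines gives PQ = RP·sin R/sin Q ≈ 17.024.
Area = ½·RP·QR·sin R ≈ 218.87.
The altitude from P has length 2·area/QR ≈ 12.652.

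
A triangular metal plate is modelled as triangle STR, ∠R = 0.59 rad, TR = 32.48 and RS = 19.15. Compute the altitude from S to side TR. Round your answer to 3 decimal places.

By the law of cosines, ST² = TR² + RS² − 2·TR·RS·cos R = 388, so ST ≈ 19.698.
Area = ½·TR·RS·sin R ≈ 173.03.
The altitude from S has length 2·area/TR ≈ 10.654.

10.654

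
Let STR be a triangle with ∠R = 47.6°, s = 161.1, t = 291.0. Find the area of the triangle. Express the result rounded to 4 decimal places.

17309.4301

Area = ½·s·t·sin R ≈ 17309.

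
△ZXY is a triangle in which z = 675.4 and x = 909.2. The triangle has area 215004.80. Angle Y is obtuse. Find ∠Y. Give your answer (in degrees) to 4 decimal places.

From area = ½·z·x·sin Y, we get sin Y = 2·area/(z·x) ≈ 0.70026.
Taking the obtuse solution, ∠Y ≈ 135.55°.

∠Y ≈ 135.5523°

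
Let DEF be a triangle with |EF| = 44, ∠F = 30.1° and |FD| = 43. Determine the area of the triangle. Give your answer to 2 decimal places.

Area = ½·|EF|·|FD|·sin F ≈ 474.43.

area ≈ 474.43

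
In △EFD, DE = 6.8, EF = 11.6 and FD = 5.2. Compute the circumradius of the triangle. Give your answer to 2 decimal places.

By the law of cosines, cos E = (DE² + EF² − FD²) / (2·DE·EF) ≈ 0.97465, so ∠E ≈ 12.93°.
Circumradius = FD/(2 sin E) ≈ 11.62.

11.62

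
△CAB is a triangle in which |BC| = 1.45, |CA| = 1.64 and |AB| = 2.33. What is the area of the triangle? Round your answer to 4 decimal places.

Semiperimeter s = (2.33 + 1.45 + 1.64)/2 = 2.71.
Heron's formula: area = √(2.71·0.38·1.26·1.07) ≈ 1.1783.

area ≈ 1.1783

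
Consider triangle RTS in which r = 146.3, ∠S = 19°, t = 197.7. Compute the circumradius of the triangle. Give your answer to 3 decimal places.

116.896

By the law of cosines, s² = r² + t² − 2·r·t·cos S = 5793.5, so s ≈ 76.115.
Area = ½·r·t·sin S ≈ 4708.3.
Circumradius = s/(2 sin S) ≈ 116.9.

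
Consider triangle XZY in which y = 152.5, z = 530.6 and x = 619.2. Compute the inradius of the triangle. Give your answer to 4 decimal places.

54.3096

Semiperimeter s = (619.2 + 530.6 + 152.5)/2 = 651.15.
Heron's formula: area = √(651.15·31.95·120.55·498.65) ≈ 35364.
Inradius = area/s = 35364/651.15 ≈ 54.31.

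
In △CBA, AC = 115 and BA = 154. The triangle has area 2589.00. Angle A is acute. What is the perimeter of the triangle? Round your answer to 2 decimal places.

From area = ½·BA·AC·sin A, we get sin A = 2·area/(BA·AC) ≈ 0.29238.
Taking the acute solution, ∠A ≈ 17.00°.
Law of cosines then gives CB ≈ 55.396.
Perimeter = 154 + 115 + 55.396 = 324.4.

perimeter ≈ 324.40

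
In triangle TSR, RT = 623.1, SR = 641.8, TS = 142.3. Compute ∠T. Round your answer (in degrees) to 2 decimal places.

By the law of cosines, cos T = (RT² + TS² − SR²) / (2·RT·TS) ≈ -0.01920, so ∠T ≈ 91.10°.

∠T ≈ 91.10°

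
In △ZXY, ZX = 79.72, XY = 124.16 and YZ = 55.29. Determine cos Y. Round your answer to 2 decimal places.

By the law of cosines, cos Y = (XY² + YZ² − ZX²) / (2·XY·YZ) ≈ 0.88257, so ∠Y ≈ 28.05°.

cos Y ≈ 0.88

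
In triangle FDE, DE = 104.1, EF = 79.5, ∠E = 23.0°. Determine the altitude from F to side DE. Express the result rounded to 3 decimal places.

By the law of cosines, FD² = DE² + EF² − 2·DE·EF·cos E = 1921, so FD ≈ 43.829.
Area = ½·DE·EF·sin E ≈ 1616.8.
The altitude from F has length 2·area/DE ≈ 31.063.

h_F ≈ 31.063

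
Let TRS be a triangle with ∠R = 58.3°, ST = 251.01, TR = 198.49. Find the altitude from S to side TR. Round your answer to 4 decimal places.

h_S ≈ 246.7404

Law of sines: sin S = TR·sin R/ST ≈ 0.67279.
Since ST ≥ TR, only the acute value applies: ∠S ≈ 42.28°.
Then ∠T = 180° − ∠R − ∠S ≈ 79.42°.
Law of sines gives RS = ST·sin T/sin R ≈ 290.01.
Area = ½·ST·TR·sin T ≈ 24488.
The altitude from S has length 2·area/TR ≈ 246.74.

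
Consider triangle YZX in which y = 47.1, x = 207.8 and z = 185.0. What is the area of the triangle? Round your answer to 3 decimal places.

Semiperimeter s = (47.1 + 185 + 207.8)/2 = 219.95.
Heron's formula: area = √(219.95·172.85·34.95·12.15) ≈ 4018.

area ≈ 4017.986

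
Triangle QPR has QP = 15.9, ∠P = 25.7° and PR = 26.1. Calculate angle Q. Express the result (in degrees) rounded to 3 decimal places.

By the law of cosines, RQ² = QP² + PR² − 2·QP·PR·cos P = 186.14, so RQ ≈ 13.643.
Law of cosines again: cos Q = (RQ² + QP² − PR²)/(2·RQ·QP) ≈ -0.55837, so ∠Q ≈ 123.94°.

∠Q ≈ 123.943°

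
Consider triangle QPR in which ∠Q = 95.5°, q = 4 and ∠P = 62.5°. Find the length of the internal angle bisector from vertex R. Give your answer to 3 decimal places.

The third angle is ∠R = 180° − ∠Q − ∠P = 22.00°.
Law of sines: p = q·sin P/sin Q ≈ 3.5645.
Law of sines: r = q·sin R/sin Q ≈ 1.5054.
The bisector from R has length 2·q·p·cos(∠R/2)/(q+p) ≈ 3.7004.

t_R ≈ 3.700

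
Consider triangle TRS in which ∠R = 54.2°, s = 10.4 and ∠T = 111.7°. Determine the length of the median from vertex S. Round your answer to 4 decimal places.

m_S ≈ 36.8652

The third angle is ∠S = 180° − ∠T − ∠R = 14.10°.
Law of sines: t = s·sin T/sin S ≈ 39.665.
Law of sines: r = s·sin R/sin S ≈ 34.625.
Median from S: ½√(2·t² + 2·r² − s²) ≈ 36.865.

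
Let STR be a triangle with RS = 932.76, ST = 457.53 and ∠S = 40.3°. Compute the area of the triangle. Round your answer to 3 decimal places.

Area = ½·RS·ST·sin S ≈ 1.3801e+05.

area ≈ 138013.841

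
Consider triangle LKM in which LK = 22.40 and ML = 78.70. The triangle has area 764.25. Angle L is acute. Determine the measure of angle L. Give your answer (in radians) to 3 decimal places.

From area = ½·ML·LK·sin L, we get sin L = 2·area/(ML·LK) ≈ 0.86705.
Taking the acute solution, ∠L ≈ 1.049 rad.

1.049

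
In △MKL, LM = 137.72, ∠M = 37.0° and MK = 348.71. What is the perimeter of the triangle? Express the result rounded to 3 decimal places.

perimeter ≈ 739.131

By the law of cosines, KL² = LM² + MK² − 2·LM·MK·cos M = 63858, so KL ≈ 252.7.
Semiperimeter s = (252.7+137.72+348.71)/2 = 369.57.
Perimeter = 252.7 + 137.72 + 348.71 = 739.13.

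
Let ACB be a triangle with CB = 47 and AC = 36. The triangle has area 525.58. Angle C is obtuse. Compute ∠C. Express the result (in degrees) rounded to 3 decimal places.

∠C ≈ 141.592°

From area = ½·AC·CB·sin C, we get sin C = 2·area/(AC·CB) ≈ 0.62125.
Taking the obtuse solution, ∠C ≈ 141.59°.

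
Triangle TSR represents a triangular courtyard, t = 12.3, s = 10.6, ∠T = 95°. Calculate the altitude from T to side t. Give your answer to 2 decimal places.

h_T ≈ 4.62

Law of sines: sin S = s·sin T/t ≈ 0.85851.
Since t ≥ s, only the acute value applies: ∠S ≈ 59.15°.
Then ∠R = 180° − ∠T − ∠S ≈ 25.85°.
Law of sines gives r = t·sin R/sin T ≈ 5.3836.
Area = ½·t·s·sin R ≈ 28.424.
The altitude from T has length 2·area/t ≈ 4.6218.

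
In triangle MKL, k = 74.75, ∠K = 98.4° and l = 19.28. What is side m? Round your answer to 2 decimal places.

Law of sines: sin L = l·sin K/k ≈ 0.25516.
Since k ≥ l, only the acute value applies: ∠L ≈ 14.78°.
Then ∠M = 180° − ∠K − ∠L ≈ 66.82°.
Law of sines gives m = k·sin M/sin K ≈ 69.459.

69.46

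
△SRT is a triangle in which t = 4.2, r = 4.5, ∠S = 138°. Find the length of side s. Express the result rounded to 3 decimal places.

By the law of cosines, s² = r² + t² − 2·r·t·cos S = 65.981, so s ≈ 8.1229.

8.123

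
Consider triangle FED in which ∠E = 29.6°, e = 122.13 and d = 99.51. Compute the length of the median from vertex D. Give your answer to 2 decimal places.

157.00

Law of sines: sin D = d·sin E/e ≈ 0.40246.
Since e ≥ d, only the acute value applies: ∠D ≈ 23.73°.
Then ∠F = 180° − ∠E − ∠D ≈ 126.67°.
Law of sines gives f = e·sin F/sin E ≈ 198.33.
Median from D: ½√(2·f² + 2·e² − d²) ≈ 157.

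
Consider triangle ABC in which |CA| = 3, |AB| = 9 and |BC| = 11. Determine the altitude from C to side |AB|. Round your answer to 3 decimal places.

2.456

Semiperimeter s = (11 + 3 + 9)/2 = 11.5.
Heron's formula: area = √(11.5·0.5·8.5·2.5) ≈ 11.054.
The altitude from C has length 2·area/|AB| ≈ 2.4564.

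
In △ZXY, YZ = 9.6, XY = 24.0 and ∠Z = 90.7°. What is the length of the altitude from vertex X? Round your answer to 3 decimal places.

h_X ≈ 21.878

Law of sines: sin X = YZ·sin Z/XY ≈ 0.39997.
Since XY ≥ YZ, only the acute value applies: ∠X ≈ 23.58°.
Then ∠Y = 180° − ∠Z − ∠X ≈ 65.72°.
Law of sines gives ZX = XY·sin Y/sin Z ≈ 21.879.
Area = ½·XY·YZ·sin Y ≈ 105.01.
The altitude from X has length 2·area/YZ ≈ 21.878.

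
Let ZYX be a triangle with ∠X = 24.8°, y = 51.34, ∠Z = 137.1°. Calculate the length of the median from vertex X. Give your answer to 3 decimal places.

The third angle is ∠Y = 180° − ∠X − ∠Z = 18.10°.
Law of sines: z = y·sin Z/sin Y ≈ 112.49.
Law of sines: x = y·sin X/sin Y ≈ 69.315.
Median from X: ½√(2·z² + 2·y² − x²) ≈ 80.273.

80.273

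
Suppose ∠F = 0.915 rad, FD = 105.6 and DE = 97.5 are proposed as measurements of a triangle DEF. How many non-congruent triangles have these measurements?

FD·sin F = 105.6·sin(0.915 rad) ≈ 83.69.
Since FD sin F < DE < FD (83.69 < 97.5 < 105.6), two triangles exist.

2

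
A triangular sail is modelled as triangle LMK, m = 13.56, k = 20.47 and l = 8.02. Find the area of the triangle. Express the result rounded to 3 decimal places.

33.658

Semiperimeter s = (8.02 + 13.56 + 20.47)/2 = 21.025.
Heron's formula: area = √(21.025·13.005·7.465·0.555) ≈ 33.658.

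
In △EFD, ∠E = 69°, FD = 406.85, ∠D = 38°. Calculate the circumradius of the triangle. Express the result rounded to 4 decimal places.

The third angle is ∠F = 180° − ∠D − ∠E = 73.00°.
Law of sines: DE = FD·sin F/sin E ≈ 416.75.
Law of sines: EF = FD·sin D/sin E ≈ 268.3.
Circumradius = FD/(2 sin E) ≈ 217.9.

R ≈ 217.8977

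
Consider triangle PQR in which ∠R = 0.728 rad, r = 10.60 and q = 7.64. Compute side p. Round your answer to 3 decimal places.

15.005

Law of sines: sin Q = q·sin R/r ≈ 0.47957.
Since r ≥ q, only the acute value applies: ∠Q ≈ 0.500 rad.
Then ∠P = π − ∠R − ∠Q ≈ 1.913 rad.
Law of sines gives p = r·sin P/sin R ≈ 15.005.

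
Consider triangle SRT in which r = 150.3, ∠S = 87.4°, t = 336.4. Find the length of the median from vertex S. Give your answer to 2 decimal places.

By the law of cosines, s² = r² + t² − 2·r·t·cos S = 1.3117e+05, so s ≈ 362.17.
Median from S: ½√(2·r² + 2·t² − s²) ≈ 187.31.

m_S ≈ 187.31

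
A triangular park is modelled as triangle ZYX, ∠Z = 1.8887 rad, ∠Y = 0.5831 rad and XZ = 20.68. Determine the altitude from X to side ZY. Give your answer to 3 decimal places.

The third angle is ∠X = π − ∠Z − ∠Y = 0.6698 rad.
Law of sines: YX = XZ·sin Z/sin Y ≈ 35.676.
Law of sines: ZY = XZ·sin X/sin Y ≈ 23.317.
Area = ½·XZ·YX·sin X ≈ 229.02.
The altitude from X has length 2·area/ZY ≈ 19.644.

h_X ≈ 19.644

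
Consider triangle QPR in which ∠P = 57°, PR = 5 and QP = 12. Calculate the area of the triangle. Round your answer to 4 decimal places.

Area = ½·QP·PR·sin P ≈ 25.16.

area ≈ 25.1601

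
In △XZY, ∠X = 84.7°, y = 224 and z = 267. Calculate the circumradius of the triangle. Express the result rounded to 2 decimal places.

166.86

By the law of cosines, x² = z² + y² − 2·z·y·cos X = 1.1042e+05, so x ≈ 332.29.
Area = ½·z·y·sin X ≈ 29776.
Circumradius = x/(2 sin X) ≈ 166.86.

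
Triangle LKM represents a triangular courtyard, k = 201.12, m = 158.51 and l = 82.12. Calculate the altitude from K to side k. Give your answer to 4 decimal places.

Semiperimeter s = (82.12 + 201.12 + 158.51)/2 = 220.88.
Heron's formula: area = √(220.88·138.75·19.755·62.365) ≈ 6144.8.
The altitude from K has length 2·area/k ≈ 61.106.

h_K ≈ 61.1056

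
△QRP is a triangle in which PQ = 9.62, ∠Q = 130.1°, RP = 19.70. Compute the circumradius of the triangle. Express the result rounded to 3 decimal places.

Law of sines: sin R = PQ·sin Q/RP ≈ 0.37353.
Since RP ≥ PQ, only the acute value applies: ∠R ≈ 21.93°.
Then ∠P = 180° − ∠Q − ∠R ≈ 27.97°.
Law of sines gives QR = RP·sin P/sin Q ≈ 12.078.
Circumradius = RP/(2 sin Q) ≈ 12.877.

12.877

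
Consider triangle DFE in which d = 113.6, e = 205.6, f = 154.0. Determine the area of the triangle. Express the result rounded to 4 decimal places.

Semiperimeter s = (113.6 + 154 + 205.6)/2 = 236.6.
Heron's formula: area = √(236.6·123·82.6·31) ≈ 8632.4.

area ≈ 8632.3849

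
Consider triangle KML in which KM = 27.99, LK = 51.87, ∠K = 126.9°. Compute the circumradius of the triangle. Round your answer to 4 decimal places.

R ≈ 45.1624

By the law of cosines, ML² = LK² + KM² − 2·LK·KM·cos K = 5217.4, so ML ≈ 72.231.
Area = ½·LK·KM·sin K ≈ 580.51.
Circumradius = ML/(2 sin K) ≈ 45.162.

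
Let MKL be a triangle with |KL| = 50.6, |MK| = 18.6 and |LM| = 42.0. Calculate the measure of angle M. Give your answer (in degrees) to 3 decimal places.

By the law of cosines, cos M = (|LM|² + |MK|² − |KL|²) / (2·|LM|·|MK|) ≈ -0.28827, so ∠M ≈ 106.75°.

106.755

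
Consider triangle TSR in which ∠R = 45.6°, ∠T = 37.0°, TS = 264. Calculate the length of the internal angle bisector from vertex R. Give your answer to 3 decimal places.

t_R ≈ 255.151

The third angle is ∠S = 180° − ∠R − ∠T = 97.40°.
Law of sines: SR = TS·sin T/sin R ≈ 222.37.
Law of sines: RT = TS·sin S/sin R ≈ 366.43.
The bisector from R has length 2·SR·RT·cos(∠R/2)/(SR+RT) ≈ 255.15.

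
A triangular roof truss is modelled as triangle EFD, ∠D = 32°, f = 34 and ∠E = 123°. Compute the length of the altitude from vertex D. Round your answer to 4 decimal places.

28.5148

The third angle is ∠F = 180° − ∠D − ∠E = 25.00°.
Law of sines: e = f·sin E/sin F ≈ 67.472.
Law of sines: d = f·sin D/sin F ≈ 42.632.
Area = ½·f·e·sin D ≈ 607.83.
The altitude from D has length 2·area/d ≈ 28.515.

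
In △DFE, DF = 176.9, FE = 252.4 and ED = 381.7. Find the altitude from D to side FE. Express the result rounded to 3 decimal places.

h_D ≈ 145.630

Semiperimeter s = (252.4 + 381.7 + 176.9)/2 = 405.5.
Heron's formula: area = √(405.5·153.1·23.8·228.6) ≈ 18378.
The altitude from D has length 2·area/FE ≈ 145.63.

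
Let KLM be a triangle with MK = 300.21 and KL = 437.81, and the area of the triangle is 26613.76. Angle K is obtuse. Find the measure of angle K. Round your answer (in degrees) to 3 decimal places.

From area = ½·MK·KL·sin K, we get sin K = 2·area/(MK·KL) ≈ 0.40497.
Taking the obtuse solution, ∠K ≈ 156.11°.

156.111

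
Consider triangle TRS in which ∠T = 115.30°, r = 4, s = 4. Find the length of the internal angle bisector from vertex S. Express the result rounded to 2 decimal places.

By the law of cosines, t² = r² + s² − 2·r·s·cos T = 45.675, so t ≈ 6.7584.
Law of cosines again: cos S = (t² + r² − s²)/(2·t·r) ≈ 0.84480, so ∠S ≈ 32.35°.
The bisector from S has length 2·t·r·cos(∠S/2)/(t+r) ≈ 4.8266.

t_S ≈ 4.83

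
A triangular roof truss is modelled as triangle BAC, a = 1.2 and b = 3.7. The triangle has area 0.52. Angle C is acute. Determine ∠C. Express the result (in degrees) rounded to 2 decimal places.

13.55

From area = ½·b·a·sin C, we get sin C = 2·area/(b·a) ≈ 0.23423.
Taking the acute solution, ∠C ≈ 13.55°.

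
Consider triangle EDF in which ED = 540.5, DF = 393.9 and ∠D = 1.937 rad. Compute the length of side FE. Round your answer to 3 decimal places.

774.446

By the law of cosines, FE² = ED² + DF² − 2·ED·DF·cos D = 5.9977e+05, so FE ≈ 774.45.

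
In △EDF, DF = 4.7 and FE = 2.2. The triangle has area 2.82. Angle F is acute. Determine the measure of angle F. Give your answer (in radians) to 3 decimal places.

∠F ≈ 0.577 rad

From area = ½·DF·FE·sin F, we get sin F = 2·area/(DF·FE) ≈ 0.54545.
Taking the acute solution, ∠F ≈ 0.5769 rad.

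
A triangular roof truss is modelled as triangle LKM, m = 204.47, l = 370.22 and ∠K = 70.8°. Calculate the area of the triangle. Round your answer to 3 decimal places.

35744.118

Area = ½·m·l·sin K ≈ 35744.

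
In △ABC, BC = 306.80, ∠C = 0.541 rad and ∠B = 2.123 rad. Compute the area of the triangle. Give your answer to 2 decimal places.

The third angle is ∠A = π − ∠B − ∠C = 0.478 rad.
Law of sines: CA = BC·sin B/sin A ≈ 568.27.
Law of sines: AB = BC·sin C/sin A ≈ 343.75.
Area = ½·BC·CA·sin C ≈ 44893.

area ≈ 44893.23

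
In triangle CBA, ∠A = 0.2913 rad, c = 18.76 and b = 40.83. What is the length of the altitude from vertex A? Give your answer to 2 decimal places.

By the law of cosines, a² = c² + b² − 2·c·b·cos A = 551.62, so a ≈ 23.487.
Area = ½·c·b·sin A ≈ 109.99.
The altitude from A has length 2·area/a ≈ 9.3664.

9.37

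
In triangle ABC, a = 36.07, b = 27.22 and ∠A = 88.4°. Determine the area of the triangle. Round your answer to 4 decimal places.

Law of sines: sin B = b·sin A/a ≈ 0.75435.
Since a ≥ b, only the acute value applies: ∠B ≈ 48.97°.
Then ∠C = 180° − ∠A − ∠B ≈ 42.63°.
Law of sines gives c = a·sin C/sin A ≈ 24.439.
Area = ½·a·b·sin C ≈ 332.49.

area ≈ 332.4852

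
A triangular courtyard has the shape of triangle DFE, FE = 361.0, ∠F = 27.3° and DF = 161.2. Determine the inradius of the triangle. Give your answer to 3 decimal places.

35.485

By the law of cosines, ED² = DF² + FE² − 2·DF·FE·cos F = 52883, so ED ≈ 229.96.
Area = ½·DF·FE·sin F ≈ 13345.
Semiperimeter s = (361+229.96+161.2)/2 = 376.08.
Inradius = area/s = 13345/376.08 ≈ 35.485.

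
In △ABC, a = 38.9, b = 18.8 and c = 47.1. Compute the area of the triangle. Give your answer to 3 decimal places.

Semiperimeter s = (38.9 + 18.8 + 47.1)/2 = 52.4.
Heron's formula: area = √(52.4·13.5·33.6·5.3) ≈ 354.93.

area ≈ 354.928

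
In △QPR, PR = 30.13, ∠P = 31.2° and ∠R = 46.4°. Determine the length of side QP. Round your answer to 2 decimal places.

The third angle is ∠Q = 180° − ∠P − ∠R = 102.40°.
Law of sines: QP = PR·sin R/sin Q ≈ 22.34.

22.34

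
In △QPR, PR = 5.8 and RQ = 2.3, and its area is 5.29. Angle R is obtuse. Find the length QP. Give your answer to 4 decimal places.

From area = ½·PR·RQ·sin R, we get sin R = 2·area/(PR·RQ) ≈ 0.79310.
Taking the obtuse solution, ∠R ≈ 127.52°.
Law of cosines then gives QP ≈ 7.4284.

7.4284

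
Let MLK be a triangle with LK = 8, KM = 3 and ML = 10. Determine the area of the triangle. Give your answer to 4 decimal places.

Semiperimeter s = (8 + 3 + 10)/2 = 10.5.
Heron's formula: area = √(10.5·2.5·7.5·0.5) ≈ 9.9216.

area ≈ 9.9216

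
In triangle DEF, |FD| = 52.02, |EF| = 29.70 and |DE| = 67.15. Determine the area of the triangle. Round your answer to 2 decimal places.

area ≈ 737.39

Semiperimeter s = (29.7 + 52.02 + 67.15)/2 = 74.435.
Heron's formula: area = √(74.435·44.735·22.415·7.285) ≈ 737.39.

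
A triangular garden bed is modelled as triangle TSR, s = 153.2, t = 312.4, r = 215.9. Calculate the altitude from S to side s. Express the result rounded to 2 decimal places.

h_S ≈ 196.34

Semiperimeter p = (312.4 + 153.2 + 215.9)/2 = 340.75.
Heron's formula: area = √(340.75·28.35·187.55·124.85) ≈ 15040.
The altitude from S has length 2·area/s ≈ 196.34.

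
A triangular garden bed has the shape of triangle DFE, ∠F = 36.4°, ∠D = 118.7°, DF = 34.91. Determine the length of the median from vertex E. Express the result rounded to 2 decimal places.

The third angle is ∠E = 180° − ∠D − ∠F = 24.90°.
Law of sines: FE = DF·sin D/sin E ≈ 72.728.
Law of sines: ED = DF·sin F/sin E ≈ 49.203.
Median from E: ½√(2·FE² + 2·ED² − DF²) ≈ 59.586.

m_E ≈ 59.59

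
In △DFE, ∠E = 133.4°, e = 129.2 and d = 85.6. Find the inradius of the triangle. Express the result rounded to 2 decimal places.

12.57

Law of sines: sin D = d·sin E/e ≈ 0.48138.
Since e ≥ d, only the acute value applies: ∠D ≈ 28.78°.
Then ∠F = 180° − ∠E − ∠D ≈ 17.82°.
Law of sines gives f = e·sin F/sin E ≈ 54.43.
Area = ½·e·d·sin F ≈ 1692.6.
Semiperimeter s = (85.6+54.43+129.2)/2 = 134.62.
Inradius = area/s = 1692.6/134.62 ≈ 12.574.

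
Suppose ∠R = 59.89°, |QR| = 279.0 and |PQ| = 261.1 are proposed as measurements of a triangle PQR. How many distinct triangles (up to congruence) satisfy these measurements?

|QR|·sin R = 279.0·sin(59.89°) ≈ 241.4.
Since |QR| sin R < |PQ| < |QR| (241.4 < 261.1 < 279.0), two triangles exist.

2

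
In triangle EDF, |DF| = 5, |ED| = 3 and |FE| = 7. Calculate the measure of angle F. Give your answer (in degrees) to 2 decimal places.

∠F ≈ 21.79°

By the law of cosines, cos F = (|DF|² + |FE|² − |ED|²) / (2·|DF|·|FE|) ≈ 0.92857, so ∠F ≈ 21.79°.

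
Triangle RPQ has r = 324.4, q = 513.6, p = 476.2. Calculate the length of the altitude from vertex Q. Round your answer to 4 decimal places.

293.3542

Semiperimeter s = (324.4 + 476.2 + 513.6)/2 = 657.1.
Heron's formula: area = √(657.1·332.7·180.9·143.5) ≈ 75333.
The altitude from Q has length 2·area/q ≈ 293.35.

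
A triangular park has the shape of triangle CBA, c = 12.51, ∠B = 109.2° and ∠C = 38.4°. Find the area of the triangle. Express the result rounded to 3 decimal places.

The third angle is ∠A = 180° − ∠C − ∠B = 32.40°.
Law of sines: b = c·sin B/sin C ≈ 19.02.
Law of sines: a = c·sin A/sin C ≈ 10.792.
Area = ½·c·b·sin A ≈ 63.747.

area ≈ 63.747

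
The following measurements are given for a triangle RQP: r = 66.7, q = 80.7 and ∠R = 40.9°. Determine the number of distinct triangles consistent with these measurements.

2

q·sin R = 80.7·sin(40.9°) ≈ 52.84.
Since q sin R < r < q (52.84 < 66.7 < 80.7), two triangles exist.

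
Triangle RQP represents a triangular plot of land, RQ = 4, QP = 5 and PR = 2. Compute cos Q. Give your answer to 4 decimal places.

cos Q ≈ 0.9250

By the law of cosines, cos Q = (RQ² + QP² − PR²) / (2·RQ·QP) ≈ 0.92500, so ∠Q ≈ 22.33°.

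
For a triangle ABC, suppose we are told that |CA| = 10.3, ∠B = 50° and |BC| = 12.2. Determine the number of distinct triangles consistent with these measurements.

|BC|·sin B = 12.2·sin(50°) ≈ 9.346.
Since |BC| sin B < |CA| < |BC| (9.346 < 10.3 < 12.2), two triangles exist.

2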